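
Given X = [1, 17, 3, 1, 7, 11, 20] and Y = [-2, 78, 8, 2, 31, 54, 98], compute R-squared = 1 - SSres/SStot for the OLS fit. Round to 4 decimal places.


After computing the OLS fit (b0=-5.3133, b1=5.1032):
SSres = 35.9249, SStot = 9299.7143.
R^2 = 1 - 35.9249/9299.7143 = 0.9961.

0.9961


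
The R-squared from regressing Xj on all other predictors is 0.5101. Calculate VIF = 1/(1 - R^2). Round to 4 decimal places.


Using VIF = 1/(1 - R^2_j):
1 - 0.5101 = 0.4899.
VIF = 2.0412.

2.0412


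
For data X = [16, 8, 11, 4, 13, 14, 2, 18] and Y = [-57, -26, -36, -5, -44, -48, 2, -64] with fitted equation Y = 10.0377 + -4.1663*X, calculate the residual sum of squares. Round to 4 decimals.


For each point, residual = actual - predicted.
Residuals: [-0.3769, -2.7073, -0.2084, 1.6275, 0.1242, 0.2905, 0.2949, 0.9557].
Sum of squared residuals = 11.2639.

11.2639


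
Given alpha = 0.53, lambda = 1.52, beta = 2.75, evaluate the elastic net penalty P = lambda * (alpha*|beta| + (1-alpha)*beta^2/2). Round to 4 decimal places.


alpha * |beta| = 0.53 * 2.75 = 1.4575.
(1-alpha) * beta^2/2 = 0.47 * 7.5625/2 = 1.7772.
Total = 1.52 * (1.4575 + 1.7772) = 4.9167.

4.9167


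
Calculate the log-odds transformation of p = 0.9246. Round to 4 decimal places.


Compute the odds: 0.9246/0.0754 = 12.2626.
Take the natural log: ln(12.2626) = 2.5066.

2.5066


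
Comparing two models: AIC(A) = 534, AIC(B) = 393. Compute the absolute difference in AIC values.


Compute |534 - 393| = 141.
Model B has the smaller AIC.

141


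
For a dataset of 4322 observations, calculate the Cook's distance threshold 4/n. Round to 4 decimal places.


Using the rule of thumb:
Threshold = 4 / 4322 = 0.0009.

0.0009


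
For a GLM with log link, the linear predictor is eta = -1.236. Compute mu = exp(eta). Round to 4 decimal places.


The inverse log link gives:
mu = exp(-1.236) = 0.2905.

0.2905


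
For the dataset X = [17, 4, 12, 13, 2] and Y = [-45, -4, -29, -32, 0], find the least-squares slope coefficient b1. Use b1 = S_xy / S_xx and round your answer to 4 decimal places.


The sample means are xbar = 9.6000 and ybar = -22.0000.
Compute S_xx = 161.2000 and S_xy = -489.0000.
Slope b1 = S_xy / S_xx = -489.0000 / 161.2000 = -3.0335.

-3.0335


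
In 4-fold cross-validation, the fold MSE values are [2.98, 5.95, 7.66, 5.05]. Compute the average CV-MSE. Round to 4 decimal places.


Add all fold MSEs: 21.6400.
Divide by k = 4: 21.6400/4 = 5.4100.

5.4100


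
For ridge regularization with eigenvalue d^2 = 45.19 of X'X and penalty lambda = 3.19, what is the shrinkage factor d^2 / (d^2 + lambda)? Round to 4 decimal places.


d^2 + lambda = 45.19 + 3.19 = 48.3800.
Shrinkage factor = 45.19/48.3800 = 0.9341.

0.9341


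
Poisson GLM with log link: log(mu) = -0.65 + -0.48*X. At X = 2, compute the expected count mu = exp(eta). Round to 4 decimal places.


eta = -0.65 + -0.48 * 2 = -1.6100.
mu = exp(-1.6100) = 0.1999.

0.1999


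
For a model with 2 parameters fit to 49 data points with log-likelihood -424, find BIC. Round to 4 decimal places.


k * ln(n) = 2 * ln(49) = 2 * 3.891820 = 7.783640.
-2 * loglik = -2 * (-424) = 848.
BIC = 7.783640 + 848 = 855.783640, which rounds to 855.7836.

855.7836


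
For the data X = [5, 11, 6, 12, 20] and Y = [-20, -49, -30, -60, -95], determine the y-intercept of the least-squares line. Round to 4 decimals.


Compute b1 = -4.8725 from the OLS formula.
With xbar = 10.8000 and ybar = -50.8000, the intercept is:
b0 = -50.8000 - -4.8725 * 10.8000 = 1.8235.

1.8235


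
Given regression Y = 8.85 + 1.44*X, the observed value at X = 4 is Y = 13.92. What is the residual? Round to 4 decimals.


Fitted value at X = 4 is yhat = 8.85 + 1.44*4 = 14.6100.
Residual = 13.92 - 14.6100 = -0.6900.

-0.6900


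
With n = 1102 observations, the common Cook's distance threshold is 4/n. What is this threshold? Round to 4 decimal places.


The threshold is 4/n.
4/1102 = 0.0036.

0.0036


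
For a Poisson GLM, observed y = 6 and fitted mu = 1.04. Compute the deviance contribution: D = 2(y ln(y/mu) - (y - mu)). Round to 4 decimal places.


First: ln(6/1.04) = 1.752539.
Then: 6 * 1.752539 = 10.515234.
y - mu = 6 - 1.04 = 4.96.
D = 2(10.515234 - 4.96) = 11.110468, which rounds to 11.1105.

11.1105


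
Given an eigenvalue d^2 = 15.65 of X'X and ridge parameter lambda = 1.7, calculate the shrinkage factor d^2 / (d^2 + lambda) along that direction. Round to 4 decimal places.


Denominator = d^2 + lambda = 15.65 + 1.7 = 17.3500.
Shrinkage = 15.65 / 17.3500 = 0.9020.

0.9020


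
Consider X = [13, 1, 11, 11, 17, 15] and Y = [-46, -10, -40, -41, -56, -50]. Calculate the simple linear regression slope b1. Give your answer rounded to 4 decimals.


Calculate xbar = 11.3333, ybar = -40.5000.
S_xx = 155.3333, S_xy = -447.0000.
Using b1 = S_xy / S_xx = -447.0000 / 155.3333, we get b1 = -2.8777.

-2.8777


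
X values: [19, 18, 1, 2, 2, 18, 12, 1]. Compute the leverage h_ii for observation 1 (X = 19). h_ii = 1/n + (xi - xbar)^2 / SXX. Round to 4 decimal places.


Mean of X: xbar = 9.1250.
SXX = 496.8750.
For X = 19: h = 1/8 + (19 - 9.1250)^2/496.8750 = 0.3213.

0.3213


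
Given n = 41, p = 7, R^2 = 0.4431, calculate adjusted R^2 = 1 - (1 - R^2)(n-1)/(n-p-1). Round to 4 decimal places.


Plug in: Adj R^2 = 1 - (1 - 0.4431) * 40/33.
= 1 - 0.5569 * 40/33
= 1 - 22.2760 / 33
= 1 - 0.6750 = 0.3250.

0.3250


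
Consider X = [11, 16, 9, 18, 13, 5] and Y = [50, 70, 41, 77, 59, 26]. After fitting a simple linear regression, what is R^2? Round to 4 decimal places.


The fitted line is Y = 6.0476 + 3.9821*X.
SSres = 2.7976, SStot = 1778.8333.
R^2 = 1 - SSres/SStot = 0.9984.

0.9984


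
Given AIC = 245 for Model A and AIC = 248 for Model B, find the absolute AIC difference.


|AIC_A - AIC_B| = |245 - 248| = 3.
Model A is preferred (lower AIC).

3


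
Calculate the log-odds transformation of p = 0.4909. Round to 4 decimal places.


Compute the odds: 0.4909/0.5091 = 0.9643.
Take the natural log: ln(0.9643) = -0.0364.

-0.0364


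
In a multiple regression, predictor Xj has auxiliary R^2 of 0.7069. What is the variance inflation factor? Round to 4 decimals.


Denominator: 1 - 0.7069 = 0.2931.
VIF = 1 / 0.2931 = 3.4118.

3.4118


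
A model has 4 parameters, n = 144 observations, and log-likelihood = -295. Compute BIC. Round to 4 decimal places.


Compute k*ln(n) = 4*ln(144) = 4*4.969813 = 19.879252.
Then -2*loglik = 590.
BIC = 19.879252 + 590 = 609.879252, which rounds to 609.8793.

609.8793


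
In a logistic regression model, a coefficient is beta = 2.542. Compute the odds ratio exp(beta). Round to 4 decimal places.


exp(2.542) = 12.7051.
So the odds ratio is 12.7051.

12.7051


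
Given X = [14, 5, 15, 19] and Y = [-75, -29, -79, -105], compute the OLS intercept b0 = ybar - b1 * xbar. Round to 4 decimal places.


First find the slope: b1 = -5.3365.
Means: xbar = 13.2500, ybar = -72.0000.
b0 = ybar - b1 * xbar = -72.0000 - -5.3365 * 13.2500 = -1.2912.

-1.2912


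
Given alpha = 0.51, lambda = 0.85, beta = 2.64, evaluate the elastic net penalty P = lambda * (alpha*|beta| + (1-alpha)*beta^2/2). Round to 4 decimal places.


Compute:
L1 = 0.51 * 2.64 = 1.3464.
L2 = 0.49 * 2.64^2 / 2 = 1.7076.
Penalty = 0.85 * (1.3464 + 1.7076) = 2.5959.

2.5959


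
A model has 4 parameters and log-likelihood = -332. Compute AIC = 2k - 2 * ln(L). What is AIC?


AIC = 2*4 - 2*(-332).
= 8 + 664 = 672.

672


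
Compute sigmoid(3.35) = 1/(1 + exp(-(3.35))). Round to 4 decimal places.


Compute exp(-3.3500) = 0.0351.
Sigmoid = 1 / (1 + 0.0351) = 1 / 1.0351 = 0.9661.

0.9661


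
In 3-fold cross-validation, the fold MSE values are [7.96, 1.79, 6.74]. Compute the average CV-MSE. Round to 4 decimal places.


Sum of fold MSEs = 16.4900.
Average = 16.4900 / 3 = 5.4967.

5.4967


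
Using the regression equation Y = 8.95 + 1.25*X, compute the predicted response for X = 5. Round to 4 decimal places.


Plug X = 5 into Y = 8.95 + 1.25*X:
Y = 8.95 + 6.2500 = 15.2000.

15.2000


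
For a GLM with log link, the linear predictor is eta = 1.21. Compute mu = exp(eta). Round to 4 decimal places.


The inverse log link gives:
mu = exp(1.21) = 3.3535.

3.3535


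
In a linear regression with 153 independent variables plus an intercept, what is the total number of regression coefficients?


Total coefficients = number of predictors + 1 (for the intercept).
= 153 + 1 = 154.

154


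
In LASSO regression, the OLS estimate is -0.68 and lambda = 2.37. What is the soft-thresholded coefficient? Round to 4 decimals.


|beta_OLS| = 0.68.
lambda = 2.37.
Since |beta| <= lambda, the coefficient is set to 0.
Result = 0.0000.

0.0000


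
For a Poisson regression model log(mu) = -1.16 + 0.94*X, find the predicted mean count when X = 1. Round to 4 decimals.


Compute eta = -1.16 + 0.94 * 1 = -0.2200.
Apply inverse link: mu = e^-0.2200 = 0.8025.

0.8025


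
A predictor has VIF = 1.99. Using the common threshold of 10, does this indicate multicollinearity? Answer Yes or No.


Compare VIF = 1.99 to the threshold of 10.
1.99 < 10, so the answer is No.

No


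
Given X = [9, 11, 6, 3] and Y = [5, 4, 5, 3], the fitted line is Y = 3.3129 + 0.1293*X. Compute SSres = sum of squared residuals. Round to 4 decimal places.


Compute predicted values, then residuals = yi - yhat_i.
Residuals: [0.5234, -0.7352, 0.9113, -0.7008].
SSres = sum(residual^2) = 2.1361.

2.1361


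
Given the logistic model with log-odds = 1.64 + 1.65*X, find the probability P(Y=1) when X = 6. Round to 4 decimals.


Linear predictor: z = 1.64 + 1.65 * 6 = 11.5400.
P = 1/(1 + exp(-11.5400)) = 1/(1 + 0.0000) = 1.0000.

1.0000


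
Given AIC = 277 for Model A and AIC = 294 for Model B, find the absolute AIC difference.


Absolute difference = |277 - 294| = 17.
The model with lower AIC (A) is preferred.

17


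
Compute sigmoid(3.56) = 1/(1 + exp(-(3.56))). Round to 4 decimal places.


exp(-3.5600) = 0.0284.
1 + exp(-z) = 1.0284.
sigmoid = 1/1.0284 = 0.9723.

0.9723


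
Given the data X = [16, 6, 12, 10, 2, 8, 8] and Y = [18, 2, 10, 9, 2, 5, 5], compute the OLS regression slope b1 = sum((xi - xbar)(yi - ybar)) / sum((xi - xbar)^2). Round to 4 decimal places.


Calculate xbar = 8.8571, ybar = 7.2857.
S_xx = 118.8571, S_xy = 142.2857.
Using b1 = S_xy / S_xx = 142.2857 / 118.8571, we get b1 = 1.1971.

1.1971


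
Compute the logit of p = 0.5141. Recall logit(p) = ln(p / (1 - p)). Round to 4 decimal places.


Compute the odds: 0.5141/0.4859 = 1.0580.
Take the natural log: ln(1.0580) = 0.0564.

0.0564


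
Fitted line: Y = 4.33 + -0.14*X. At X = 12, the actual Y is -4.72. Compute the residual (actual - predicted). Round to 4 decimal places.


Compute yhat = 4.33 + (-0.14)(12) = 2.6500.
Residual = actual - predicted = -4.72 - 2.6500 = -7.3700.

-7.3700


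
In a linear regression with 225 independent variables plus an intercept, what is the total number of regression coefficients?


Each predictor gets one coefficient, plus one intercept.
Total parameters = 225 + 1 = 226.

226


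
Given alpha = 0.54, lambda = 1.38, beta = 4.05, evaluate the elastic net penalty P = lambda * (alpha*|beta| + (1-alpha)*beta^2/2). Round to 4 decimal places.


alpha * |beta| = 0.54 * 4.05 = 2.1870.
(1-alpha) * beta^2/2 = 0.46 * 16.4025/2 = 3.7726.
Total = 1.38 * (2.1870 + 3.7726) = 8.2242.

8.2242


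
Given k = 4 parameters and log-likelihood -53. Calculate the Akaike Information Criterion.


AIC = 2*4 - 2*(-53).
= 8 + 106 = 114.

114


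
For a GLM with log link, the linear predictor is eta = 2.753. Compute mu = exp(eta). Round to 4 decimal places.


The inverse log link gives:
mu = exp(2.753) = 15.6896.

15.6896


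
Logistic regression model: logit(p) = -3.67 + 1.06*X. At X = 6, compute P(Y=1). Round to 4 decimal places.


Compute z = -3.67 + (1.06)(6) = 2.6900.
exp(-z) = 0.0679.
P = 1/(1 + 0.0679) = 0.9364.

0.9364


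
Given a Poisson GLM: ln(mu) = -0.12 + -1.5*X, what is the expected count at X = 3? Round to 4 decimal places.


Compute eta = -0.12 + -1.5 * 3 = -4.6200.
Apply inverse link: mu = e^-4.6200 = 0.0099.

0.0099


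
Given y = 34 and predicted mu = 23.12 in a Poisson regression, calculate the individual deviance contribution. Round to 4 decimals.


Compute y*ln(y/mu) = 34*ln(34/23.12) = 34*0.385662 = 13.112508.
y - mu = 10.88.
D = 2*(13.112508 - (10.88)) = 4.465016, which rounds to 4.4650.

4.4650


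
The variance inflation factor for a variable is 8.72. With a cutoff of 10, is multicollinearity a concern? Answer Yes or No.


Compare VIF = 8.72 to the threshold of 10.
8.72 < 10, so the answer is No.

No


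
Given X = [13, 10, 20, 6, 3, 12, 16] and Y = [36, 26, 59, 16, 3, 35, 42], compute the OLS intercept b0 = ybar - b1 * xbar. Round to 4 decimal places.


The slope is b1 = 3.1295.
Sample means are xbar = 11.4286 and ybar = 31.0000.
Intercept: b0 = 31.0000 - (3.1295)(11.4286) = -4.7654.

-4.7654


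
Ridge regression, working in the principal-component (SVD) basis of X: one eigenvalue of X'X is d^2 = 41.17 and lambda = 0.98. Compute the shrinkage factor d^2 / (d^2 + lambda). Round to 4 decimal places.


d^2 + lambda = 41.17 + 0.98 = 42.1500.
Shrinkage factor = 41.17/42.1500 = 0.9767.

0.9767


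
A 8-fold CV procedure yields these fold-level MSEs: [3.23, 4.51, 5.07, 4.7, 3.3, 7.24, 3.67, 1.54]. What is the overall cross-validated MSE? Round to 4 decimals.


Sum of fold MSEs = 33.2600.
Average = 33.2600 / 8 = 4.1575.

4.1575


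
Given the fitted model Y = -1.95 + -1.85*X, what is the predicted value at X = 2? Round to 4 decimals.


Predicted value:
Y = -1.95 + (-1.85)(2) = -1.95 + -3.7000 = -5.6500.

-5.6500


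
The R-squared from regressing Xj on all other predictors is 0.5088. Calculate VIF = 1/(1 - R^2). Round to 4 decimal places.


VIF = 1 / (1 - 0.5088).
= 1 / 0.4912 = 2.0358.

2.0358


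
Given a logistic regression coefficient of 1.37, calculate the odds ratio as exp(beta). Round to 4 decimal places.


Odds ratio = exp(beta) = exp(1.37).
= 3.9354.

3.9354


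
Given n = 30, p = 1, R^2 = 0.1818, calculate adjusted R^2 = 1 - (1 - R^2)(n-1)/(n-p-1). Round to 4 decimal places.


Plug in: Adj R^2 = 1 - (1 - 0.1818) * 29/28.
= 1 - 0.8182 * 29/28
= 1 - 23.7278 / 28
= 1 - 0.8474 = 0.1526.

0.1526


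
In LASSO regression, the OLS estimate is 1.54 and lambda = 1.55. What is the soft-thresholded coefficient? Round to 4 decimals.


|beta_OLS| = 1.54.
lambda = 1.55.
Since |beta| <= lambda, the coefficient is set to 0.
Result = 0.0000.

0.0000


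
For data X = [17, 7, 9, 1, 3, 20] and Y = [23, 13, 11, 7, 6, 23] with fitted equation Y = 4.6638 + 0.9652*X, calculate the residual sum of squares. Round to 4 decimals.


Predicted values from Y = 4.6638 + 0.9652*X.
Residuals: [1.9278, 1.5798, -2.3506, 1.3710, -1.5594, -0.9678].
SSres = 16.9855.

16.9855


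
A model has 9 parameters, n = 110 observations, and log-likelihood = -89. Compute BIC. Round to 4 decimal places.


Compute k*ln(n) = 9*ln(110) = 9*4.700480 = 42.304320.
Then -2*loglik = 178.
BIC = 42.304320 + 178 = 220.304320, which rounds to 220.3043.

220.3043


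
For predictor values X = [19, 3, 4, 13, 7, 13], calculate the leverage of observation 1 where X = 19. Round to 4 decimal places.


n = 6, xbar = 9.8333.
SXX = sum((xi - xbar)^2) = 192.8333.
h = 1/6 + (19 - 9.8333)^2 / 192.8333 = 0.6024.

0.6024


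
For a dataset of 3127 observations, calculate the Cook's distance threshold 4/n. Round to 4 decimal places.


The threshold is 4/n.
4/3127 = 0.0013.

0.0013


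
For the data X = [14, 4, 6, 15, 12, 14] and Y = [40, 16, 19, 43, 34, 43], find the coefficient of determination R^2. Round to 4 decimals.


After computing the OLS fit (b0=4.5789, b1=2.5773):
SSres = 10.5574, SStot = 733.5000.
R^2 = 1 - 10.5574/733.5000 = 0.9856.

0.9856


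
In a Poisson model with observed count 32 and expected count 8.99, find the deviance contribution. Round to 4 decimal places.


y/mu = 32/8.99 = 3.559511 (approx.), and ln(32/8.99) = 1.269623.
y * ln(y/mu) = 32 * 1.269623 = 40.627936.
y - mu = 23.01.
D = 2 * (40.627936 - 23.01) = 35.235872, which rounds to 35.2359.

35.2359


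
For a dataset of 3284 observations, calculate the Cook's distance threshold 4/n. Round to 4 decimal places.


Cook's distance cutoff = 4/n = 4/3284.
= 0.0012.

0.0012


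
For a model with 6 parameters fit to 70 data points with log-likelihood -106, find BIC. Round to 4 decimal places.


k * ln(n) = 6 * ln(70) = 6 * 4.248495 = 25.490970.
-2 * loglik = -2 * (-106) = 212.
BIC = 25.490970 + 212 = 237.490970, which rounds to 237.4910.

237.4910


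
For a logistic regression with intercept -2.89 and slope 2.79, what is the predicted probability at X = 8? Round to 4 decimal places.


Linear predictor: z = -2.89 + 2.79 * 8 = 19.4300.
P = 1/(1 + exp(-19.4300)) = 1/(1 + 0.0000) = 1.0000.

1.0000


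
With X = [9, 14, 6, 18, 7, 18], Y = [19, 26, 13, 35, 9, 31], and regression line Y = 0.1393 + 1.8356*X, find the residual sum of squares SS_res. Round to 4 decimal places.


Compute predicted values, then residuals = yi - yhat_i.
Residuals: [2.3403, 0.1623, 1.8471, 1.8199, -3.9885, -2.1801].
SSres = sum(residual^2) = 32.8881.

32.8881


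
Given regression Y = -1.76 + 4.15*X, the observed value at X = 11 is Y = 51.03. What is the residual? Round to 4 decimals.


Predicted = -1.76 + 4.15 * 11 = 43.8900.
Residual = 51.03 - 43.8900 = 7.1400.

7.1400


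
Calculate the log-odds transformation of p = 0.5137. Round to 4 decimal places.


Compute the odds: 0.5137/0.4863 = 1.0563.
Take the natural log: ln(1.0563) = 0.0548.

0.0548


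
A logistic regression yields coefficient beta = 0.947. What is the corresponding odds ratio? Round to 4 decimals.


The odds ratio is computed as:
OR = e^(0.947) = 2.5780.

2.5780


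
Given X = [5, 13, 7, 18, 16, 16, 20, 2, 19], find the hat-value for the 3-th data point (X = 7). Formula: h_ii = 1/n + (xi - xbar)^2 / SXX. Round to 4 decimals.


Compute xbar = 12.8889 with n = 9 observations.
SXX = 348.8889.
Leverage = 1/9 + (7 - 12.8889)^2/348.8889 = 0.2105.

0.2105


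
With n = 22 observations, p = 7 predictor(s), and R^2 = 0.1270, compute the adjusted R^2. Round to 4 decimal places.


Adjusted R^2 = 1 - (1 - R^2) * (n-1)/(n-p-1).
(1 - R^2) = 0.8730.
(n-1)/(n-p-1) = 21/14.
(1 - R^2) * (n-1) = 0.8730 * 21 = 18.3330.
Divide by (n-p-1): 18.3330 / 14 = 1.3095.
Adj R^2 = 1 - 1.3095 = -0.3095.

-0.3095


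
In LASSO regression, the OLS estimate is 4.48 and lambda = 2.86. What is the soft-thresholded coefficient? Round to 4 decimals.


Check: |4.48| = 4.48 vs lambda = 2.86.
Since |beta| > lambda, coefficient = sign(beta)*(|beta| - lambda) = 1.6200.
Soft-thresholded coefficient = 1.6200.

1.6200


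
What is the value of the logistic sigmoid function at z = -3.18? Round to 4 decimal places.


Compute exp(3.1800) = 24.0468.
Sigmoid = 1 / (1 + 24.0468) = 1 / 25.0468 = 0.0399.

0.0399


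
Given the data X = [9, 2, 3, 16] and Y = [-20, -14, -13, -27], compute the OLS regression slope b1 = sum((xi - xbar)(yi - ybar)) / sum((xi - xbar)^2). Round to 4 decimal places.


Calculate xbar = 7.5000, ybar = -18.5000.
S_xx = 125.0000, S_xy = -124.0000.
Using b1 = S_xy / S_xx = -124.0000 / 125.0000, we get b1 = -0.9920.

-0.9920


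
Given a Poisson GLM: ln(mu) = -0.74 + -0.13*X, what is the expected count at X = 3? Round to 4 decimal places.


Compute eta = -0.74 + -0.13 * 3 = -1.1300.
Apply inverse link: mu = e^-1.1300 = 0.3230.

0.3230


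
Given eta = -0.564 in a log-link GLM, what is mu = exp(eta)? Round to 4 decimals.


The inverse log link gives:
mu = exp(-0.564) = 0.5689.

0.5689


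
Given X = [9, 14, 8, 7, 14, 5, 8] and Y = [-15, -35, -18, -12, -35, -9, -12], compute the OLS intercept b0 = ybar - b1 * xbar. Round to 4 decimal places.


First find the slope: b1 = -3.0960.
Means: xbar = 9.2857, ybar = -19.4286.
b0 = ybar - b1 * xbar = -19.4286 - -3.0960 * 9.2857 = 9.3200.

9.3200


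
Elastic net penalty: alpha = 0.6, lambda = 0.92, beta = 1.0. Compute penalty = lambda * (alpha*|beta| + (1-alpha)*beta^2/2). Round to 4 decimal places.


Compute:
L1 = 0.6 * 1.0 = 0.6000.
L2 = 0.4 * 1.0^2 / 2 = 0.2000.
Penalty = 0.92 * (0.6000 + 0.2000) = 0.7360.

0.7360


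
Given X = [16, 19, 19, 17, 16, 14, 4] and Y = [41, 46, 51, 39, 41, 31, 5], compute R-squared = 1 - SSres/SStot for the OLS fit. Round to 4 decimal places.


Fit the OLS line: b0 = -7.0268, b1 = 2.8875.
SSres = 35.4036.
SStot = 1369.4286.
R^2 = 1 - 35.4036/1369.4286 = 0.9741.

0.9741


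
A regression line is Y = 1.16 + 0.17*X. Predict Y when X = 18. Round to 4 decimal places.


Plug X = 18 into Y = 1.16 + 0.17*X:
Y = 1.16 + 3.0600 = 4.2200.

4.2200


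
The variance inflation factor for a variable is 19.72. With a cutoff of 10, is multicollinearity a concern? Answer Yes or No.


The threshold is 10.
VIF = 19.72 is >= 10.
Multicollinearity indication: Yes.

Yes


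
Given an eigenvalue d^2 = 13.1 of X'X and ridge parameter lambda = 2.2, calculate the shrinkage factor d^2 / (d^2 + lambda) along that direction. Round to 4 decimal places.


Compute the denominator: 13.1 + 2.2 = 15.3000.
Shrinkage factor = 13.1 / 15.3000 = 0.8562.

0.8562


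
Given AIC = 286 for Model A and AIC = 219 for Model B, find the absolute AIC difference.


|AIC_A - AIC_B| = |286 - 219| = 67.
Model B is preferred (lower AIC).

67


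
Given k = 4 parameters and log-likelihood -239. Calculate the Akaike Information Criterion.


Compute:
2k = 2*4 = 8.
-2*loglik = -2*(-239) = 478.
AIC = 8 + 478 = 486.

486


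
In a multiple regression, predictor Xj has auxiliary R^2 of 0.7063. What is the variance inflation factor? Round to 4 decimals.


Denominator: 1 - 0.7063 = 0.2937.
VIF = 1 / 0.2937 = 3.4048.

3.4048


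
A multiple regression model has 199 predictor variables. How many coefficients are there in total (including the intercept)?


Each predictor gets one coefficient, plus one intercept.
Total parameters = 199 + 1 = 200.

200


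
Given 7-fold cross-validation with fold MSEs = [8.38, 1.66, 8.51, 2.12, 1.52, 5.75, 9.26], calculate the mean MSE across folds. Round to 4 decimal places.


Sum of fold MSEs = 37.2000.
Average = 37.2000 / 7 = 5.3143.

5.3143


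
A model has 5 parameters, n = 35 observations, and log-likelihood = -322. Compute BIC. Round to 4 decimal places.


k * ln(n) = 5 * ln(35) = 5 * 3.555348 = 17.776740.
-2 * loglik = -2 * (-322) = 644.
BIC = 17.776740 + 644 = 661.776740, which rounds to 661.7767.

661.7767


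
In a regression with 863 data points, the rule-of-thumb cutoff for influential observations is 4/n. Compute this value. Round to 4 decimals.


The threshold is 4/n.
4/863 = 0.0046.

0.0046


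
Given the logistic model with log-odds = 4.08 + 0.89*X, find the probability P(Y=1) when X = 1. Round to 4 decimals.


Compute z = 4.08 + (0.89)(1) = 4.9700.
exp(-z) = 0.0069.
P = 1/(1 + 0.0069) = 0.9931.

0.9931


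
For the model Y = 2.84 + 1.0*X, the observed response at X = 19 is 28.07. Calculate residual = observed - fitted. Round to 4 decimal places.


Predicted = 2.84 + 1.0 * 19 = 21.8400.
Residual = 28.07 - 21.8400 = 6.2300.

6.2300


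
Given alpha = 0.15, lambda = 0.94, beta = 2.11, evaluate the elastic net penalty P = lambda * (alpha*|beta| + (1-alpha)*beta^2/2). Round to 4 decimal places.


Compute:
L1 = 0.15 * 2.11 = 0.3165.
L2 = 0.85 * 2.11^2 / 2 = 1.8921.
Penalty = 0.94 * (0.3165 + 1.8921) = 2.0761.

2.0761


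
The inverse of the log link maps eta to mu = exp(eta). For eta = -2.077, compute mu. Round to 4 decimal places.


mu = exp(eta) = exp(-2.077).
= 0.1253.

0.1253


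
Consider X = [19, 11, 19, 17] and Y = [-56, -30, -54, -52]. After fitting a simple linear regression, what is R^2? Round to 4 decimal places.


Fit the OLS line: b0 = 4.1860, b1 = -3.1628.
SSres = 9.8605.
SStot = 440.0000.
R^2 = 1 - 9.8605/440.0000 = 0.9776.

0.9776


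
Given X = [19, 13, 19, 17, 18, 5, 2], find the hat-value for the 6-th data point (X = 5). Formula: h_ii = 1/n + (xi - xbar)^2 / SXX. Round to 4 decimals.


n = 7, xbar = 13.2857.
SXX = sum((xi - xbar)^2) = 297.4286.
h = 1/7 + (5 - 13.2857)^2 / 297.4286 = 0.3737.

0.3737


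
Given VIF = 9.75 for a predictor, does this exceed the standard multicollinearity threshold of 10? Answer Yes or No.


Check: VIF = 9.75 vs threshold = 10.
Since 9.75 < 10, the answer is No.

No


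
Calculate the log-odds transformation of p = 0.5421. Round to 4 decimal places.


1 - p = 0.4579.
p/(1-p) = 1.1839.
logit = ln(1.1839) = 0.1688.

0.1688


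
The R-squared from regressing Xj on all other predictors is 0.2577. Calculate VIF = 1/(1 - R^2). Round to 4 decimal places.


Using VIF = 1/(1 - R^2_j):
1 - 0.2577 = 0.7423.
VIF = 1.3472.

1.3472


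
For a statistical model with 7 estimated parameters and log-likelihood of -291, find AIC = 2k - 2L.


Compute:
2k = 2*7 = 14.
-2*loglik = -2*(-291) = 582.
AIC = 14 + 582 = 596.

596


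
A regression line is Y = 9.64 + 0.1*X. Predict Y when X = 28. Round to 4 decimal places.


Predicted value:
Y = 9.64 + (0.1)(28) = 9.64 + 2.8000 = 12.4400.

12.4400


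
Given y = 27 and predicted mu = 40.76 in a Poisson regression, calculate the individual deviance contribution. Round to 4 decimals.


Compute y*ln(y/mu) = 27*ln(27/40.76) = 27*-0.411864 = -11.120328.
y - mu = -13.76.
D = 2*(-11.120328 - (-13.76)) = 5.279344, which rounds to 5.2793.

5.2793


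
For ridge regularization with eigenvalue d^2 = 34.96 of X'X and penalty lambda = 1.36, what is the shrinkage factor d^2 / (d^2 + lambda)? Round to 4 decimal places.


Denominator = d^2 + lambda = 34.96 + 1.36 = 36.3200.
Shrinkage = 34.96 / 36.3200 = 0.9626.

0.9626


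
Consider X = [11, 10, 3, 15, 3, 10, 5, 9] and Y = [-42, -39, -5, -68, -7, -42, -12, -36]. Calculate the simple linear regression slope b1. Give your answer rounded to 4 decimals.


Calculate xbar = 8.2500, ybar = -31.3750.
S_xx = 125.5000, S_xy = -641.2500.
Using b1 = S_xy / S_xx = -641.2500 / 125.5000, we get b1 = -5.1096.

-5.1096


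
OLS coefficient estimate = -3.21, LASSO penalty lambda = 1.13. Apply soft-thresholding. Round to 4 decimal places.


|beta_OLS| = 3.21.
lambda = 1.13.
Since |beta| > lambda, coefficient = sign(beta)*(|beta| - lambda) = -2.0800.
Result = -2.0800.

-2.0800


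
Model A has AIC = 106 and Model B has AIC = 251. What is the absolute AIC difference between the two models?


Compute |106 - 251| = 145.
Model A has the smaller AIC.

145


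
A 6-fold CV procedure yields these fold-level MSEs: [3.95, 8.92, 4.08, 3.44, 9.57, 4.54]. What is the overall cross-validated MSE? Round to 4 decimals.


Total MSE across folds = 34.5000.
CV-MSE = 34.5000/6 = 5.7500.

5.7500


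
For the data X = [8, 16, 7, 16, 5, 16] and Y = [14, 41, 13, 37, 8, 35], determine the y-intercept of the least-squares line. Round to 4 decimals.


The slope is b1 = 2.7611.
Sample means are xbar = 11.3333 and ybar = 24.6667.
Intercept: b0 = 24.6667 - (2.7611)(11.3333) = -6.6256.

-6.6256


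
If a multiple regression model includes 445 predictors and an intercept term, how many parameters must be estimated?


Including the intercept, the model has 445 predictor coefficients + 1 intercept.
Total = 446.

446


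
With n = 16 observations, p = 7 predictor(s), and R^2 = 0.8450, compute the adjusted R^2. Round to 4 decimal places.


Using the formula:
(1 - 0.8450) = 0.1550.
Multiply by 15/8: 0.1550 * 15 = 2.3250, then 2.3250 / 8 = 0.2906.
Adj R^2 = 1 - 0.2906 = 0.7094.

0.7094


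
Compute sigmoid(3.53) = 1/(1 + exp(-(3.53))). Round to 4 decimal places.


Compute exp(-3.5300) = 0.0293.
Sigmoid = 1 / (1 + 0.0293) = 1 / 1.0293 = 0.9715.

0.9715


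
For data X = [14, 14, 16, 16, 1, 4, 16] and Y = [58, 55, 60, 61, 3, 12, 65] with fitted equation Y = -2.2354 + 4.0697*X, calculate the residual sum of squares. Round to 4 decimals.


Predicted values from Y = -2.2354 + 4.0697*X.
Residuals: [3.2596, 0.2596, -2.8798, -1.8798, 1.1657, -2.0434, 2.1202].
SSres = 32.5489.

32.5489


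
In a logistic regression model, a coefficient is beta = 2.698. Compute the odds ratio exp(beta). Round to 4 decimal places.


Odds ratio = exp(beta) = exp(2.698).
= 14.8500.

14.8500


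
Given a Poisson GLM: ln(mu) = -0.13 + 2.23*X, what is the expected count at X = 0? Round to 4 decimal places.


Linear predictor: eta = -0.13 + (2.23)(0) = -0.1300.
Expected count: mu = exp(-0.1300) = 0.8781.

0.8781


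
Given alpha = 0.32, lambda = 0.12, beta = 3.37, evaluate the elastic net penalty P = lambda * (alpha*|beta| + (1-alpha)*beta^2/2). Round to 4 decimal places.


Compute:
L1 = 0.32 * 3.37 = 1.0784.
L2 = 0.68 * 3.37^2 / 2 = 3.8613.
Penalty = 0.12 * (1.0784 + 3.8613) = 0.5928.

0.5928


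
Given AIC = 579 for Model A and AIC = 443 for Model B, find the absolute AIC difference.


Absolute difference = |579 - 443| = 136.
The model with lower AIC (B) is preferred.

136


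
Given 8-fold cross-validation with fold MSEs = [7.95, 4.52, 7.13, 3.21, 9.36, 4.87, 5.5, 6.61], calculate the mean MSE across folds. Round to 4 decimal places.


Add all fold MSEs: 49.1500.
Divide by k = 8: 49.1500/8 = 6.1438.

6.1438


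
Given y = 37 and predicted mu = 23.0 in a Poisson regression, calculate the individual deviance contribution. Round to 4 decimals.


Compute y*ln(y/mu) = 37*ln(37/23.0) = 37*0.475424 = 17.590688.
y - mu = 14.0.
D = 2*(17.590688 - (14.0)) = 7.181376, which rounds to 7.1814.

7.1814


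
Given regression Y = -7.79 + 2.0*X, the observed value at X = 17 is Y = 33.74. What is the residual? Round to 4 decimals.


Compute yhat = -7.79 + (2.0)(17) = 26.2100.
Residual = actual - predicted = 33.74 - 26.2100 = 7.5300.

7.5300


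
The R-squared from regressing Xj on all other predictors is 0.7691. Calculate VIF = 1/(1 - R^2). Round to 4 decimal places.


Denominator: 1 - 0.7691 = 0.2309.
VIF = 1 / 0.2309 = 4.3309.

4.3309


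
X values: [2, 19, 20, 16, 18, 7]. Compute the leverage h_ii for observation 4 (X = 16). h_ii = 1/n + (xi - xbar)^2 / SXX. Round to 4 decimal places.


Mean of X: xbar = 13.6667.
SXX = 273.3333.
For X = 16: h = 1/6 + (16 - 13.6667)^2/273.3333 = 0.1866.

0.1866


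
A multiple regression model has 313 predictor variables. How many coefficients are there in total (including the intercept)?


Each predictor gets one coefficient, plus one intercept.
Total parameters = 313 + 1 = 314.

314


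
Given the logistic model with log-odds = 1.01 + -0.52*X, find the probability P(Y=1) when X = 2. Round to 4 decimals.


Compute z = 1.01 + (-0.52)(2) = -0.0300.
exp(-z) = 1.0305.
P = 1/(1 + 1.0305) = 0.4925.

0.4925


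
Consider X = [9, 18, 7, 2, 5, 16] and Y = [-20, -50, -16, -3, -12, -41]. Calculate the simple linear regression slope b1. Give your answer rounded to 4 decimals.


Calculate xbar = 9.5000, ybar = -23.6667.
S_xx = 197.5000, S_xy = -565.0000.
Using b1 = S_xy / S_xx = -565.0000 / 197.5000, we get b1 = -2.8608.

-2.8608


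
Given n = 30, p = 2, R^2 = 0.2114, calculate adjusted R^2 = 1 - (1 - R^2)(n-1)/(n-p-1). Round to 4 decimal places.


Adjusted R^2 = 1 - (1 - R^2) * (n-1)/(n-p-1).
(1 - R^2) = 0.7886.
(n-1)/(n-p-1) = 29/27.
(1 - R^2) * (n-1) = 0.7886 * 29 = 22.8694.
Divide by (n-p-1): 22.8694 / 27 = 0.8470.
Adj R^2 = 1 - 0.8470 = 0.1530.

0.1530


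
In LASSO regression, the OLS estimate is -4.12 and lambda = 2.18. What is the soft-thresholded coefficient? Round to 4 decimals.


Absolute value: |-4.12| = 4.12.
Compare to lambda = 2.18.
Since |beta| > lambda, coefficient = sign(beta)*(|beta| - lambda) = -1.9400.

-1.9400


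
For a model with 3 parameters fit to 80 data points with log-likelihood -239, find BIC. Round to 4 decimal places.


ln(80) = 4.382027.
k * ln(n) = 3 * 4.382027 = 13.146081.
-2L = 478.
BIC = 13.146081 + 478 = 491.146081, which rounds to 491.1461.

491.1461


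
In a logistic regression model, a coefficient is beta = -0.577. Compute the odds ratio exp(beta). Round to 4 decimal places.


exp(-0.577) = 0.5616.
So the odds ratio is 0.5616.

0.5616


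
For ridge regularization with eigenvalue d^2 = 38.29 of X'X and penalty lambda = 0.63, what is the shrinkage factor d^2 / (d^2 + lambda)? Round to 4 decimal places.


d^2 + lambda = 38.29 + 0.63 = 38.9200.
Shrinkage factor = 38.29/38.9200 = 0.9838.

0.9838


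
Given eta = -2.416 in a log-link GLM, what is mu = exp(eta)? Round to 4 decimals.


Apply the inverse link:
mu = e^-2.416 = 0.0893.

0.0893


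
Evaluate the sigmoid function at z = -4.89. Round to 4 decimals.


First, exp(4.8900) = 132.9536.
Then sigma(z) = 1/(1 + 132.9536) = 0.0075.

0.0075


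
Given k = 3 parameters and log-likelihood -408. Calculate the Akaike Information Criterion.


AIC = 2k - 2*loglik = 2(3) - 2(-408).
= 6 + 816 = 822.

822


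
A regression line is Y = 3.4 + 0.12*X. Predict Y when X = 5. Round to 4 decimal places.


Plug X = 5 into Y = 3.4 + 0.12*X:
Y = 3.4 + 0.6000 = 4.0000.

4.0000


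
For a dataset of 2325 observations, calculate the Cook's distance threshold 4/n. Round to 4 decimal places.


Cook's distance cutoff = 4/n = 4/2325.
= 0.0017.

0.0017


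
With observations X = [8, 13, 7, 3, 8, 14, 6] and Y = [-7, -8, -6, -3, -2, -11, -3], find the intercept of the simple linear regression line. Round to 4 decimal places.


Compute b1 = -0.6895 from the OLS formula.
With xbar = 8.4286 and ybar = -5.7143, the intercept is:
b0 = -5.7143 - -0.6895 * 8.4286 = 0.0971.

0.0971


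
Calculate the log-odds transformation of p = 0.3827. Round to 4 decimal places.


The odds are p/(1-p) = 0.3827 / 0.6173 = 0.6200.
logit(p) = ln(0.6200) = -0.4781.

-0.4781


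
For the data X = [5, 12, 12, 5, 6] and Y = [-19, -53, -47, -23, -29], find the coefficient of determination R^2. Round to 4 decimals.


After computing the OLS fit (b0=-2.2000, b1=-4.0000):
SSres = 36.8000, SStot = 900.8000.
R^2 = 1 - 36.8000/900.8000 = 0.9591.

0.9591


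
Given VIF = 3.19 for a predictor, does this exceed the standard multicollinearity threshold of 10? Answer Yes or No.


Check: VIF = 3.19 vs threshold = 10.
Since 3.19 < 10, the answer is No.

No


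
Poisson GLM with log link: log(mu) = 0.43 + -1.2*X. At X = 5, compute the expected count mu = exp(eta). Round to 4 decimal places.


eta = 0.43 + -1.2 * 5 = -5.5700.
mu = exp(-5.5700) = 0.0038.

0.0038


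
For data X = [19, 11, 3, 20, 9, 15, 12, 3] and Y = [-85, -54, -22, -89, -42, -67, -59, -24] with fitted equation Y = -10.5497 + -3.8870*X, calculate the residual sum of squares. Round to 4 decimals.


Compute predicted values, then residuals = yi - yhat_i.
Residuals: [-0.5973, -0.6933, 0.2107, -0.7103, 3.5327, 1.8547, -1.8063, -1.7893].
SSres = sum(residual^2) = 23.7705.

23.7705


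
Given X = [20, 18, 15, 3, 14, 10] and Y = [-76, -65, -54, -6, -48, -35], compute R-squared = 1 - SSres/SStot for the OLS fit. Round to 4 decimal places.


The fitted line is Y = 6.2847 + -4.0214*X.
SSres = 9.9146, SStot = 3039.3333.
R^2 = 1 - SSres/SStot = 0.9967.

0.9967


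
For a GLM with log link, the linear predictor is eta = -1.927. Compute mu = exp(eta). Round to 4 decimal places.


Apply the inverse link:
mu = e^-1.927 = 0.1456.

0.1456


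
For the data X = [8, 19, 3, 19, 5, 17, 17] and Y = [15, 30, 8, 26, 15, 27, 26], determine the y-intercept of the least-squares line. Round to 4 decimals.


Compute b1 = 1.1518 from the OLS formula.
With xbar = 12.5714 and ybar = 21.0000, the intercept is:
b0 = 21.0000 - 1.1518 * 12.5714 = 6.5201.

6.5201


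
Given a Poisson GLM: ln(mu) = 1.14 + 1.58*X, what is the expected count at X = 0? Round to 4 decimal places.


Linear predictor: eta = 1.14 + (1.58)(0) = 1.1400.
Expected count: mu = exp(1.1400) = 3.1268.

3.1268


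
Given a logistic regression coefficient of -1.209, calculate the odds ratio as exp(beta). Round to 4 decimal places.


The odds ratio is computed as:
OR = e^(-1.209) = 0.2985.

0.2985


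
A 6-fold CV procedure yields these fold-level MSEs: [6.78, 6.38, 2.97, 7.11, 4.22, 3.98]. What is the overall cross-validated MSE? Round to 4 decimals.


Add all fold MSEs: 31.4400.
Divide by k = 6: 31.4400/6 = 5.2400.

5.2400


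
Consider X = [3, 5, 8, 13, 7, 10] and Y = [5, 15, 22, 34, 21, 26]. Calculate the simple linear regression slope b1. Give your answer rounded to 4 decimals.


First compute the means: xbar = 7.6667, ybar = 20.5000.
Then S_xx = sum((xi - xbar)^2) = 63.3333.
S_xy = sum((xi - xbar)(yi - ybar)) = 172.0000.
b1 = S_xy / S_xx = 172.0000 / 63.3333 = 2.7158.

2.7158


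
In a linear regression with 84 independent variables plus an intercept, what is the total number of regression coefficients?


Including the intercept, the model has 84 predictor coefficients + 1 intercept.
Total = 85.

85


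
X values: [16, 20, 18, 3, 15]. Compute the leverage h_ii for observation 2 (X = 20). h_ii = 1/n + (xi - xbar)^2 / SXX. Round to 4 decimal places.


Mean of X: xbar = 14.4000.
SXX = 177.2000.
For X = 20: h = 1/5 + (20 - 14.4000)^2/177.2000 = 0.3770.

0.3770


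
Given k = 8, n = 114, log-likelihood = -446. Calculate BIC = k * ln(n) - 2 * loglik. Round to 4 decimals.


k * ln(n) = 8 * ln(114) = 8 * 4.736198 = 37.889584.
-2 * loglik = -2 * (-446) = 892.
BIC = 37.889584 + 892 = 929.889584, which rounds to 929.8896.

929.8896


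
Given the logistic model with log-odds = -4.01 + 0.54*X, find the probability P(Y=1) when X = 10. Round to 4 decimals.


z = -4.01 + 0.54 * 10 = 1.3900.
Sigmoid: P = 1 / (1 + exp(-1.3900)) = 0.8006.

0.8006


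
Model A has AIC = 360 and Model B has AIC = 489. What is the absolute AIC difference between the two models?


Compute |360 - 489| = 129.
Model A has the smaller AIC.

129


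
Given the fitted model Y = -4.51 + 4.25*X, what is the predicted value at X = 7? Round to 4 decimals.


Plug X = 7 into Y = -4.51 + 4.25*X:
Y = -4.51 + 29.7500 = 25.2400.

25.2400


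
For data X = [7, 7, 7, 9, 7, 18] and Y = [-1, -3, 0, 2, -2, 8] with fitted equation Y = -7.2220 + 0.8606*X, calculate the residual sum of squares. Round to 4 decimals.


Predicted values from Y = -7.2220 + 0.8606*X.
Residuals: [0.1978, -1.8022, 1.1978, 1.4766, -0.8022, -0.2688].
SSres = 7.6179.

7.6179


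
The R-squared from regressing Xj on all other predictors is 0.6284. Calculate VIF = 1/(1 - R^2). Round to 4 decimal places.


Using VIF = 1/(1 - R^2_j):
1 - 0.6284 = 0.3716.
VIF = 2.6911.

2.6911


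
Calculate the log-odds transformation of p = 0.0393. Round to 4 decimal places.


Compute the odds: 0.0393/0.9607 = 0.0409.
Take the natural log: ln(0.0409) = -3.1964.

-3.1964


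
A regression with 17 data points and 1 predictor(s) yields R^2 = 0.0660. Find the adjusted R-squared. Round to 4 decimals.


Plug in: Adj R^2 = 1 - (1 - 0.0660) * 16/15.
= 1 - 0.9340 * 16/15
= 1 - 14.9440 / 15
= 1 - 0.9963 = 0.0037.

0.0037


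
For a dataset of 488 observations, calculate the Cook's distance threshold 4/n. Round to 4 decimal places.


Cook's distance cutoff = 4/n = 4/488.
= 0.0082.

0.0082


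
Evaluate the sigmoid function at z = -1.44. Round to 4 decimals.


exp(1.4400) = 4.2207.
1 + exp(-z) = 5.2207.
sigmoid = 1/5.2207 = 0.1915.

0.1915


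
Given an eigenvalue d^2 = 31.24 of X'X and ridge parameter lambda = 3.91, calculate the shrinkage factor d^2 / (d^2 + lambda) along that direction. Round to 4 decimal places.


d^2 + lambda = 31.24 + 3.91 = 35.1500.
Shrinkage factor = 31.24/35.1500 = 0.8888.

0.8888
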